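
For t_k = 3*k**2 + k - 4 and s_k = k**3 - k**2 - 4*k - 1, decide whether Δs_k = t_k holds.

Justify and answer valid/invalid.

s_(k+1) = k**3 + 2*k**2 - 3*k - 5
s_(k+1) − s_k = 3*k**2 + k - 4
(s_(k+1) − s_k) − t_k = 0

Valid: the claim telescopes to t_k.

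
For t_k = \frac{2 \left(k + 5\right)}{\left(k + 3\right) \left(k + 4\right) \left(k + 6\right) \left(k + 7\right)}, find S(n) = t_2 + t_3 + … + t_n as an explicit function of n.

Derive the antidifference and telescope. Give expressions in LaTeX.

Step 1: r(k) = (k + 3)*(k + 6)**2/((k + 5)**2*(k + 8)).
Take A(k)=k + 3, B(k)=k + 8, C(k)=k**2 + 10*k + 25.
Key eq: (k + 3)·f(k+1) = (k + 7)·f(k) + (k**2 + 10*k + 25).
From deg A=1, deg B=1, deg C=2: d=4.
Solving with deg f ≤ 4: f(k) = k*(k + 4)*(k + 5)*(k + 9)/36.
Certificate R = B(k−1)f/C = k*(k + 4)*(k + 7)*(k + 9)/(36*(k + 5)) gives s_k = k*(k + 9)/(18*(k**2 + 9*k + 18)).
Verify: 2*(k + 5)/(k**4 + 20*k**3 + 145*k**2 + 450*k + 504) matches t_k.
Telescope: S(n) = s_(n+1) − s_(2) = (n**2 + 11*n + 10)/(18*(n**2 + 11*n + 28)) − (11/360) = (n**2 + 11*n - 12)/(40*(n**2 + 11*n + 28)).

S(n) = \frac{n^{2} + 11 n - 12}{40 \left(n^{2} + 11 n + 28\right)}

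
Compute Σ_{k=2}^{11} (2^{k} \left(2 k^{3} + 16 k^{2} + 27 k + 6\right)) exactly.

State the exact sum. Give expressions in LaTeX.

Σ = 16449432

r(k) = 2*(2*k**3 + 22*k**2 + 65*k + 51)/(2*k**3 + 16*k**2 + 27*k + 6) after simplifying.
So A=2 and B=1, with C=k**3 + 8*k**2 + 27*k/2 + 3.
f must satisfy (2)·f(k+1) − (1)·f(k) = k**3 + 8*k**2 + 27*k/2 + 3.
From deg A=0, deg B=0, deg C=3: d=3.
Solve for f: f(k) = (2*k**3 + 4*k**2 - k - 4)/2 (degree 3 ≤ 3).
R(k) = B(k−1)·f(k)/C(k) = (2*k**3 + 4*k**2 - k - 4)/((k + 2)*(2*k**2 + 12*k + 3)); s_k = R·t_k = 2**k*(2*k**3 + 4*k**2 - k - 4).
Verify: 2**k*(2*k**3 + 16*k**2 + 27*k + 6) matches t_k.
Σ_(k=2)^(11) t_k = s_(12) − s_(2) = 16449536 − (104) = 16449432.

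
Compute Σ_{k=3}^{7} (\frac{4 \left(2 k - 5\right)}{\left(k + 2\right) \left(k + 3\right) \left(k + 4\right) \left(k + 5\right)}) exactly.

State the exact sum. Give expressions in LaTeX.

Σ = 13/770

r(k) = (k + 2)*(2*k - 3)/((k + 6)*(2*k - 5)) after simplifying.
A = k + 2, B = k + 6, C = k - 5/2.
Key eq: (k + 2)·f(k+1) = (k + 5)·f(k) + (k - 5/2).
deg f ≤ 3 (via 1,1,1).
Solving with deg f ≤ 3: f(k) = -k*(k**2 + 9*k + 50)/48.
R(k) = B(k−1)·f(k)/C(k) = -k*(k + 5)*(k**2 + 9*k + 50)/(24*(2*k - 5)); s_k = R·t_k = k*(-k**2 - 9*k - 50)/(6*(k + 2)*(k + 3)*(k + 4)).
s_(k+1) − s_k = 4*(2*k - 5)/(k**4 + 14*k**3 + 71*k**2 + 154*k + 120) = t_k.
Evaluate s at k=8 and k=3: -31/165 and -43/210; difference 13/770.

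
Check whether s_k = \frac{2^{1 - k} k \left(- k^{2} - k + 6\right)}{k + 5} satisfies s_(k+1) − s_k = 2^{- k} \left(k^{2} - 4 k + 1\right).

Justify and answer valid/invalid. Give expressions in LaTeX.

Invalid: residual \frac{2^{1 - k} \left(- k^{3} - 3 k^{2} + 23 k - 5\right)}{k^{2} + 11 k + 30} ≠ 0.

s_(k+1) = (-k**3 - 4*k**2 + k + 4)/(2**k*(k + 6))
s_(k+1) − s_k = (k**4 + 5*k**3 - 19*k**2 - 63*k + 20)/(2**k*(k**2 + 11*k + 30))
(s_(k+1) − s_k) − t_k = 2**(1 - k)*(-k**3 - 3*k**2 + 23*k - 5)/(k**2 + 11*k + 30)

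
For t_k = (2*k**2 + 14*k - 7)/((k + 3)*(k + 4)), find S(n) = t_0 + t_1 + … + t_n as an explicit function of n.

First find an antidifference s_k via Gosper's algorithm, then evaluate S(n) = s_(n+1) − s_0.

Ratio r(k) = (k + 3)*(14*k + 2*(k + 1)**2 + 7)/((k + 5)*(2*k**2 + 14*k - 7)).
A = k + 3, B = k + 5, C = k**2 + 7*k - 7/2.
Key eq: (k + 3)·f(k+1) = (k + 4)·f(k) + (k**2 + 7*k - 7/2).
Bound: deg f ≤ 2.
A polynomial solution: f(k) = k*(6*k - 13)/6.
R(k) = B(k−1)·f(k)/C(k) = k*(k + 4)*(6*k - 13)/(3*(2*k**2 + 14*k - 7)); s_k = R·t_k = k*(6*k - 13)/(3*(k + 3)).
s_(k+1) − s_k = (2*k**2 + 14*k - 7)/(k**2 + 7*k + 12) = t_k.
Evaluate: s_(n+1) = (6*n**2 - n - 7)/(3*(n + 4)); subtract s_(0) = 0 ⇒ S(n) = (6*n**2 - n - 7)/(3*(n + 4)).

S(n) = (6*n**2 - n - 7)/(3*(n + 4))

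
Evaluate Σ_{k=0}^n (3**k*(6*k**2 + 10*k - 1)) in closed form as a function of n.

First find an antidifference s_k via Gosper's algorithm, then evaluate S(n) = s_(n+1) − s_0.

S(n) = 9*3**n*n**2 + 6*3**n*n - 1

Step 1: r(k) = 3*(6*k**2 + 22*k + 15)/(6*k**2 + 10*k - 1).
So A=3 and B=1, with C=k**2 + 5*k/3 - 1/6.
Key eq: (3)·f(k+1) = (1)·f(k) + (k**2 + 5*k/3 - 1/6).
From deg A=0, deg B=0, deg C=2: d=2.
Solve for f: f(k) = (k - 1)*(3*k - 1)/6 (degree 2 ≤ 2).
Then R = B(k−1)f/C = (k - 1)*(3*k - 1)/(6*k**2 + 10*k - 1), so s_k = R(k)·t_k = 3**k*(3*k**2 - 4*k + 1).
s_(k+1) − s_k = 3**k*(6*k**2 + 10*k - 1) = t_k.
Telescope: S(n) = s_(n+1) − s_(0) = 3**(n + 1)*n*(3*n + 2) − (1) = 9*3**n*n**2 + 6*3**n*n - 1.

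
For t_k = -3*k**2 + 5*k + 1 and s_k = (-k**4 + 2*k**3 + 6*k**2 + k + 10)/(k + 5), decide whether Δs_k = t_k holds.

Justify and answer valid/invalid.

Invalid: residual 6*k*(k**2 + 7*k - 14)/(k**2 + 11*k + 30) ≠ 0.

s_(k+1) = (-k**4 - 2*k**3 + 6*k**2 + 15*k + 18)/(k + 6)
s_(k+1) − s_k = (-3*k**4 - 22*k**3 + 8*k**2 + 77*k + 30)/(k**2 + 11*k + 30)
(s_(k+1) − s_k) − t_k = 6*k*(k**2 + 7*k - 14)/(k**2 + 11*k + 30)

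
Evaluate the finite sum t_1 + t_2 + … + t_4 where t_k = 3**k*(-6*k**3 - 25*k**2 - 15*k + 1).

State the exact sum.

Step 1: r(k) = 3*(6*k**3 + 43*k**2 + 83*k + 45)/(6*k**3 + 25*k**2 + 15*k - 1).
Take A(k)=3, B(k)=1, C(k)=k**3 + 25*k**2/6 + 5*k/2 - 1/6.
f must satisfy (3)·f(k+1) − (1)·f(k) = k**3 + 25*k**2/6 + 5*k/2 - 1/6.
deg f ≤ 3 (via 0,0,3).
Coefficient equations give f(k) = (k - 1)*(k + 1)*(3*k - 1)/6.
Then R = B(k−1)f/C = (k - 1)*(k + 1)*(3*k - 1)/(6*k**3 + 25*k**2 + 15*k - 1), so s_k = R(k)·t_k = 3**k*(-3*k**3 + k**2 + 3*k - 1).
s_(k+1) − s_k = 3**k*(-6*k**3 - 25*k**2 - 15*k + 1) = t_k.
Telescoping: Σ = s_(5) − s_(1) = -81648 − (0) = -81648.

Σ = -81648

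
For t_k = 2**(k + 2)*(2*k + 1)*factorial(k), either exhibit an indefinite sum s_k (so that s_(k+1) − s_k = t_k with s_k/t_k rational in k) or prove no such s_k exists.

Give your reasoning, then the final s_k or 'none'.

Step 1: r(k) = 2*(k + 1)*(2*k + 3)/(2*k + 1).
Gosper form: A/B · C(k+1)/C(k) with A=2*k + 2, B=1, C=k + 1/2.
f must satisfy (2*k + 2)·f(k+1) − (1)·f(k) = k + 1/2.
Bound: deg f ≤ 0.
Solve for f: f(k) = 1/2 (degree 0 ≤ 0).
Certificate R = B(k−1)f/C = 1/(2*k + 1) gives s_k = 2**(k + 2)*factorial(k).
Δs = 2**(k + 2)*(2*k + 1)*factorial(k), as required.

s_k = 2**(k + 2)*factorial(k)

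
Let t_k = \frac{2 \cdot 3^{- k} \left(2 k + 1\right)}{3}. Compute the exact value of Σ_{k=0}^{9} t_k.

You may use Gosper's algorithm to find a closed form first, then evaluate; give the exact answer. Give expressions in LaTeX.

Σ = 118076/59049

Compute t_(k+1)/t_k: get (2*k + 3)/(3*(2*k + 1)).
Gosper form: A/B · C(k+1)/C(k) with A=1/3, B=1, C=k + 1/2.
Need (1/3)·f(k+1) − (1)·f(k) = k + 1/2.
From deg A=0, deg B=0, deg C=1: d=1.
Coefficient equations give f(k) = -3*(k + 1)/2.
Then R = B(k−1)f/C = -3*(k + 1)/(2*k + 1), so s_k = R(k)·t_k = 2*(-k - 1)/3**k.
Check: Δs_k = 2*(2*k + 1)/(3*3**k). ✓
Σ_(k=0)^(9) t_k = s_(10) − s_(0) = -22/59049 − (-2) = 118076/59049.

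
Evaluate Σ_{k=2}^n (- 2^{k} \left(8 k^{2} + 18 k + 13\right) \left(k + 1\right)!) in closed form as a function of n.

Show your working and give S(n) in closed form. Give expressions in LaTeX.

S(n) = - 8 \cdot 2^{n} n \left(n + 2\right)! - 6 \cdot 2^{n} \left(n + 2\right)! + 168

Step 1: r(k) = 2*(8*k**3 + 50*k**2 + 107*k + 78)/(8*k**2 + 18*k + 13).
Gosper form: A/B · C(k+1)/C(k) with A=2*k + 4, B=1, C=k**2 + 9*k/4 + 13/8.
Key eq: (2*k + 4)·f(k+1) = (1)·f(k) + (k**2 + 9*k/4 + 13/8).
d = 1 from the (1,0,2) case.
A polynomial solution: f(k) = (4*k - 1)/8.
Certificate R = B(k−1)f/C = (4*k - 1)/(8*k**2 + 18*k + 13) gives s_k = -2**k*(4*k - 1)*factorial(k + 1).
Δs = -2**k*(8*k**2 + 18*k + 13)*factorial(k + 1), as required.
Evaluate: s_(n+1) = -2**(n + 1)*(4*n + 3)*factorial(n + 2); subtract s_(2) = -168 ⇒ S(n) = -8*2**n*n*factorial(n + 2) - 6*2**n*factorial(n + 2) + 168.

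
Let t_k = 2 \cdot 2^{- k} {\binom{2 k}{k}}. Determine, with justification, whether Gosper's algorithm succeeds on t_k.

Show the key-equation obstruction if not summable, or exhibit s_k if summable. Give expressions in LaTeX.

No. Not Gosper-summable.

r(k) = (2*k + 1)/(k + 1) after simplifying.
A = 2*k + 1, B = k + 1, C = 1.
Need (2*k + 1)·f(k+1) − (k)·f(k) = 1.
Degrees (1,1,0) ⇒ d ≤ -1.
d = -1 < 0 ⇒ no nonzero polynomial f; not summable.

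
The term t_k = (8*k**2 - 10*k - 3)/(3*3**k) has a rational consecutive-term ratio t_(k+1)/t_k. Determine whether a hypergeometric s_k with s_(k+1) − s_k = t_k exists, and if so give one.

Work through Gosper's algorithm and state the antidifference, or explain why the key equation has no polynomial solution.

s_k = k*(1 - 4*k)/3**k

Compute t_(k+1)/t_k: get (8*k**2 + 6*k - 5)/(3*(8*k**2 - 10*k - 3)).
Factor: A=1/3; B=1; C=k**2 - 5*k/4 - 3/8.
Key eq: (1/3)·f(k+1) = (1)·f(k) + (k**2 - 5*k/4 - 3/8).
deg f ≤ 2 (via 0,0,2).
A polynomial solution: f(k) = -3*k*(4*k - 1)/8.
R(k) = B(k−1)·f(k)/C(k) = -3*k*(4*k - 1)/((2*k - 3)*(4*k + 1)); s_k = R·t_k = k*(1 - 4*k)/3**k.
Check: Δs_k = (8*k**2 - 10*k - 3)/(3*3**k). ✓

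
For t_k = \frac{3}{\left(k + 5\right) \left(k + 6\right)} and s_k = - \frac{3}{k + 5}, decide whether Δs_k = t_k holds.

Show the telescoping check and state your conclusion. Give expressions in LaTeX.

s_(k+1) = -3/(k + 6)
s_(k+1) − s_k = 3/((k + 5)*(k + 6))
(s_(k+1) − s_k) − t_k = 0

valid (s_(k+1) − s_k reduces to t_k)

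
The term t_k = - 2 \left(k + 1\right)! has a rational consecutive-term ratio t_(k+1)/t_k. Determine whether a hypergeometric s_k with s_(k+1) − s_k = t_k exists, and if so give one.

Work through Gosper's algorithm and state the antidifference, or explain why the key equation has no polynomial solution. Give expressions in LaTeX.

Compute t_(k+1)/t_k: get k + 2.
Take A(k)=k + 2, B(k)=1, C(k)=1.
Need (k + 2)·f(k+1) − (1)·f(k) = 1.
Bound: deg f ≤ -1.
d = -1 < 0 ⇒ no nonzero polynomial f; not summable.

none — t_k is not Gosper-summable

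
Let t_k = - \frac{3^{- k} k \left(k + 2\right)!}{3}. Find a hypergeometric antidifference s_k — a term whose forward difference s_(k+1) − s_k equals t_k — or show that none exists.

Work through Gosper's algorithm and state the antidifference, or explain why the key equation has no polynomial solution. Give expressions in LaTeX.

t_(k+1)/t_k = (k + 1)*(k + 3)/(3*k).
A = k/3 + 1, B = 1, C = k.
Need (k/3 + 1)·f(k+1) − (1)·f(k) = k.
From deg A=1, deg B=0, deg C=1: d=0.
Solve for f: f(k) = 3 (degree 0 ≤ 0).
Get s_k = R·t_k = -factorial(k + 2)/3**k with R(k) = B(k−1)f(k)/C(k) = 3/k.
Δs = -k*factorial(k + 2)/(3*3**k), as required.

s_k = - 3^{- k} \left(k + 2\right)!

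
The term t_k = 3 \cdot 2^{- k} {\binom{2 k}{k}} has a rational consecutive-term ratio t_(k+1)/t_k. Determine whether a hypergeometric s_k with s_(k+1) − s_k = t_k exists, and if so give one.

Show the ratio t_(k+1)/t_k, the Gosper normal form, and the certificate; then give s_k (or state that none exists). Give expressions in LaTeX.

not Gosper-summable; s_k does not exist

Ratio r(k) = (2*k + 1)/(k + 1).
Take A(k)=2*k + 1, B(k)=k + 1, C(k)=1.
Set up (2*k + 1)·f(k+1) − (k)·f(k) − (1) = 0.
Degrees (1,1,0) ⇒ d ≤ -1.
d = -1 < 0 ⇒ no nonzero polynomial f; not summable.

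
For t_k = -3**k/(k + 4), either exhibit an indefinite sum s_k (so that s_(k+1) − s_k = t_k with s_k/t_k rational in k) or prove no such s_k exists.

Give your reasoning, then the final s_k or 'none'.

r(k) = 3*(k + 4)/(k + 5) after simplifying.
Factor: A=3*k + 12; B=k + 5; C=1.
f must satisfy (3*k + 12)·f(k+1) − (k + 4)·f(k) = 1.
Bound: deg f ≤ -1.
deg f ≤ -1 is impossible — no certificate.

none — t_k is not Gosper-summable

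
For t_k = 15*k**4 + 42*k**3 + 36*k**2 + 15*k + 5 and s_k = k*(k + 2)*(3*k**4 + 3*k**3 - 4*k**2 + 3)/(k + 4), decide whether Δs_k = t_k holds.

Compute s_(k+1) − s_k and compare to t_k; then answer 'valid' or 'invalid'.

s_(k+1) = (k + 1)*(k + 3)*(3*(k + 1)**4 + 3*(k + 1)**3 - 4*(k + 1)**2 + 3)/(k + 5)
s_(k+1) − s_k = (15*k**6 + 153*k**5 + 516*k**4 + 763*k**3 + 542*k**2 + 221*k + 60)/(k**2 + 9*k + 20)
(s_(k+1) − s_k) − t_k = 2*(-12*k**5 - 99*k**4 - 208*k**3 - 159*k**2 - 62*k - 20)/(k**2 + 9*k + 20)

Invalid: residual 2*(-12*k**5 - 99*k**4 - 208*k**3 - 159*k**2 - 62*k - 20)/(k**2 + 9*k + 20) ≠ 0.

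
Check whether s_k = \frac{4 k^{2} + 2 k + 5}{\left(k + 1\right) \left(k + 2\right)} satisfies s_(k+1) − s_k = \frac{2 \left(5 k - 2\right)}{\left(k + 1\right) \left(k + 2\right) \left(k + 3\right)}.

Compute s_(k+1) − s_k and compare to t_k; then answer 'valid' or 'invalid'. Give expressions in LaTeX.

s_(k+1) = (2*k + 4*(k + 1)**2 + 7)/((k + 2)*(k + 3))
s_(k+1) − s_k = 2*(5*k - 2)/(k**3 + 6*k**2 + 11*k + 6)
(s_(k+1) − s_k) − t_k = 0

Valid: the claim telescopes to t_k.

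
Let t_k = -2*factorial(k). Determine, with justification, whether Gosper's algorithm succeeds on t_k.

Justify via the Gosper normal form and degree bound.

r(k) = k + 1 after simplifying.
Gosper form: A/B · C(k+1)/C(k) with A=k + 1, B=1, C=1.
Set up (k + 1)·f(k+1) − (1)·f(k) − (1) = 0.
From deg A=1, deg B=0, deg C=0: d=-1.
Negative degree bound (-1): no f exists, t_k not Gosper-summable.

No — negative degree bound, so no certificate f.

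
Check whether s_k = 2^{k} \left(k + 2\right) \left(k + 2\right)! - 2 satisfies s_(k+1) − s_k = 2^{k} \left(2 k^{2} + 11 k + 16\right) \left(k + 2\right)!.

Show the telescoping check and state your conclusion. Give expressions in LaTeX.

Valid — Δs_k = t_k.

s_(k+1) = 2**(k + 1)*(k + 3)*factorial(k + 3) - 2
s_(k+1) − s_k = 2**k*(2*k**2 + 11*k + 16)*factorial(k + 2)
(s_(k+1) − s_k) − t_k = 0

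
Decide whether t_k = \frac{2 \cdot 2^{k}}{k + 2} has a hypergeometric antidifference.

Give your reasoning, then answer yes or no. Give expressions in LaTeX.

t_(k+1)/t_k = 2*(k + 2)/(k + 3).
So A=2*k + 4 and B=k + 3, with C=1.
Key eq: (2*k + 4)·f(k+1) = (k + 2)·f(k) + (1).
deg f ≤ -1 (via 1,1,0).
deg f ≤ -1 is impossible — no certificate.

No — key equation has no polynomial f.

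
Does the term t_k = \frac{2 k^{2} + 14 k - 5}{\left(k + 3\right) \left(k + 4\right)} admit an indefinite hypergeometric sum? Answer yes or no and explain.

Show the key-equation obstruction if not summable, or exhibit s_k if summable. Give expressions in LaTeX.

t_(k+1)/t_k = (k + 3)*(14*k + 2*(k + 1)**2 + 9)/((k + 5)*(2*k**2 + 14*k - 5)).
Gosper form: A/B · C(k+1)/C(k) with A=k + 3, B=k + 5, C=k**2 + 7*k - 5/2.
Solve (k + 3)·f(k+1) − (k + 4)·f(k) = k**2 + 7*k - 5/2.
From deg A=1, deg B=1, deg C=2: d=2.
Coefficient equations give f(k) = k*(6*k - 11)/6.
Then R = B(k−1)f/C = k*(k + 4)*(6*k - 11)/(3*(2*k**2 + 14*k - 5)), so s_k = R(k)·t_k = k*(6*k - 11)/(3*(k + 3)).
Δs = (2*k**2 + 14*k - 5)/(k**2 + 7*k + 12), as required.

Yes. s_k = \frac{k \left(6 k - 11\right)}{3 \left(k + 3\right)}.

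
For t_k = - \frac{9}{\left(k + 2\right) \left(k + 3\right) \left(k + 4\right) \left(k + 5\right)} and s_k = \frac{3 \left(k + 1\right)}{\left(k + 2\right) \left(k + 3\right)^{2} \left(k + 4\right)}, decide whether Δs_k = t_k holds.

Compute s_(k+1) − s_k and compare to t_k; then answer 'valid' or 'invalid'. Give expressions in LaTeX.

Invalid: residual \frac{12 \left(2 k + 7\right)}{k^{6} + 21 k^{5} + 181 k^{4} + 819 k^{3} + 2050 k^{2} + 2688 k + 1440} ≠ 0.

s_(k+1) = 3*(k + 2)/((k + 3)*(k + 4)**2*(k + 5))
s_(k+1) − s_k = 3*(-(k + 1)*(k + 4)*(k + 5) + (k + 2)**2*(k + 3))/((k + 2)*(k + 3)**2*(k + 4)**2*(k + 5))
(s_(k+1) − s_k) − t_k = 12*(2*k + 7)/(k**6 + 21*k**5 + 181*k**4 + 819*k**3 + 2050*k**2 + 2688*k + 1440)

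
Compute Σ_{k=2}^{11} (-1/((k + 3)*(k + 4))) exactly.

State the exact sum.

Compute t_(k+1)/t_k: get (k + 3)/(k + 5).
Gosper form: A/B · C(k+1)/C(k) with A=k + 3, B=k + 5, C=1.
f must satisfy (k + 3)·f(k+1) − (k + 4)·f(k) = 1.
deg f ≤ 1 (via 1,1,0).
A polynomial solution: f(k) = k/3.
So s_k = (B(k−1)f/C)·t_k = (k*(k + 4)/3)·t_k = -k/(3*k + 9).
Verify: -1/(k**2 + 7*k + 12) matches t_k.
Telescoping: Σ = s_(12) − s_(2) = -4/15 − (-2/15) = -2/15.

Σ = -2/15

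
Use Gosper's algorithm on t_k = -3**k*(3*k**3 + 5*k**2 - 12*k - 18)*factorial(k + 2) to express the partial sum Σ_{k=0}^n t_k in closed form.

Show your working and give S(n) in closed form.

S(n) = -3**(n + 1)*(n - 2)*(n + 1)*factorial(n + 3)

Ratio r(k) = 3*(3*k**4 + 23*k**3 + 49*k**2 - k - 66)/(3*k**3 + 5*k**2 - 12*k - 18).
Gosper form: A/B · C(k+1)/C(k) with A=3*k + 9, B=1, C=k**3 + 5*k**2/3 - 4*k - 6.
Key eq: (3*k + 9)·f(k+1) = (1)·f(k) + (k**3 + 5*k**2/3 - 4*k - 6).
d = 2 from the (1,0,3) case.
A polynomial solution: f(k) = k*(k - 3)/3.
Certificate R = B(k−1)f/C = k*(k - 3)/(3*k**3 + 5*k**2 - 12*k - 18) gives s_k = -3**k*k*(k - 3)*factorial(k + 2).
s_(k+1) − s_k = -3**k*(3*k**3 + 5*k**2 - 12*k - 18)*factorial(k + 2) = t_k.
Telescope: S(n) = s_(n+1) − s_(0) = -3**(n + 1)*(n - 2)*(n + 1)*factorial(n + 3) − (0) = -3**(n + 1)*(n - 2)*(n + 1)*factorial(n + 3).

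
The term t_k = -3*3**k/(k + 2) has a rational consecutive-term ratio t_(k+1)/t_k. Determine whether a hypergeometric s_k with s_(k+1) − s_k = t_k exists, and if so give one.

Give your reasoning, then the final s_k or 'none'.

none — t_k is not Gosper-summable

Ratio r(k) = 3*(k + 2)/(k + 3).
Take A(k)=3*k + 6, B(k)=k + 3, C(k)=1.
Solve (3*k + 6)·f(k+1) − (k + 2)·f(k) = 1.
deg f ≤ -1 (via 1,1,0).
deg f ≤ -1 is impossible — no certificate.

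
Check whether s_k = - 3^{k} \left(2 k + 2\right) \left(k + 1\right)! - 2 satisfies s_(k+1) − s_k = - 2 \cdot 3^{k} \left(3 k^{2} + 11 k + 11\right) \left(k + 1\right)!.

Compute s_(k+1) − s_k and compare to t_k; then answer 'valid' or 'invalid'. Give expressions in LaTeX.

s_(k+1) = -3**(k + 1)*(2*k + 4)*factorial(k + 2) - 2
s_(k+1) − s_k = -2*3**k*(3*k**2 + 11*k + 11)*factorial(k + 1)
(s_(k+1) − s_k) − t_k = 0

Valid — Δs_k = t_k.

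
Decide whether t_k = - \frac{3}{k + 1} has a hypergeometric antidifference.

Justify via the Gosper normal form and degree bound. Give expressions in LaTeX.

Step 1: r(k) = (k + 1)/(k + 2).
Gosper form: A/B · C(k+1)/C(k) with A=k + 1, B=k + 2, C=1.
Key eq: (k + 1)·f(k+1) = (k + 1)·f(k) + (1).
Bound: deg f ≤ 0.
Generic f = c0 gives residual -1; -1 = 0 cannot hold, so t_k is not Gosper-summable.

No — key equation has no polynomial f.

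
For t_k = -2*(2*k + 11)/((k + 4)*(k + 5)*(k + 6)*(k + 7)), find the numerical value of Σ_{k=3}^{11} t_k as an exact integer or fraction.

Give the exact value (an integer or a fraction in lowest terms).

Σ = -25/1008

Step 1: r(k) = (k + 4)*(2*k + 13)/((k + 8)*(2*k + 11)).
A = k + 4, B = k + 8, C = k + 11/2.
Key eq: (k + 4)·f(k+1) = (k + 7)·f(k) + (k + 11/2).
deg f ≤ 3 (via 1,1,1).
Match coefficients ⇒ f(k) = k*(k + 5)*(k + 10)/48.
So s_k = (B(k−1)f/C)·t_k = (k*(k + 5)*(k + 7)*(k + 10)/(24*(2*k + 11)))·t_k = k*(-k - 10)/(12*(k**2 + 10*k + 24)).
Check: Δs_k = 2*(-2*k - 11)/(k**4 + 22*k**3 + 179*k**2 + 638*k + 840). ✓
Telescoping: Σ = s_(12) − s_(3) = -11/144 − (-13/252) = -25/1008.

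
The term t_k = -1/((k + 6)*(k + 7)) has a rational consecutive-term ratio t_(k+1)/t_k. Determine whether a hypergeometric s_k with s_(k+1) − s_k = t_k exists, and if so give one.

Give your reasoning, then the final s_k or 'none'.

s_k = -k/(6*k + 36)

Step 1: r(k) = (k + 6)/(k + 8).
Take A(k)=k + 6, B(k)=k + 8, C(k)=1.
Solve (k + 6)·f(k+1) − (k + 7)·f(k) = 1.
From deg A=1, deg B=1, deg C=0: d=1.
Match coefficients ⇒ f(k) = k/6.
Get s_k = R·t_k = -k/(6*k + 36) with R(k) = B(k−1)f(k)/C(k) = k*(k + 7)/6.
Check: Δs_k = -1/(k**2 + 13*k + 42). ✓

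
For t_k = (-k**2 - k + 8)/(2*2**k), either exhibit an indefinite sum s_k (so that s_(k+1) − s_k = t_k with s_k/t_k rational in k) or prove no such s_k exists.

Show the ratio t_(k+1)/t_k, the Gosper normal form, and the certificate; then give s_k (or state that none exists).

s_k = (k**2 + 3*k - 4)/2**k

r(k) = (k + (k + 1)**2 - 7)/(2*(k**2 + k - 8)) after simplifying.
Factor: A=1/2; B=1; C=k**2 + k - 8.
Set up (1/2)·f(k+1) − (1)·f(k) − (k**2 + k - 8) = 0.
deg f ≤ 2 (via 0,0,2).
Match coefficients ⇒ f(k) = -2*(k - 1)*(k + 4).
Then R = B(k−1)f/C = -2*(k - 1)*(k + 4)/(k**2 + k - 8), so s_k = R(k)·t_k = (k**2 + 3*k - 4)/2**k.
s_(k+1) − s_k = (-k**2 - k + 8)/(2*2**k) = t_k.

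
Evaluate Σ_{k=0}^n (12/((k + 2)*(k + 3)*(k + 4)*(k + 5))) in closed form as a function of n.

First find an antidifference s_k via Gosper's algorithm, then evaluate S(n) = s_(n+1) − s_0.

Ratio r(k) = (k + 2)/(k + 6).
So A=k + 2 and B=k + 6, with C=1.
f must satisfy (k + 2)·f(k+1) − (k + 5)·f(k) = 1.
Bound: deg f ≤ 3.
Coefficient equations give f(k) = k*(k**2 + 9*k + 26)/72.
Certificate R = B(k−1)f/C = k*(k + 5)*(k**2 + 9*k + 26)/72 gives s_k = k*(k**2 + 9*k + 26)/(6*(k + 2)*(k + 3)*(k + 4)).
Verify: 12/(k**4 + 14*k**3 + 71*k**2 + 154*k + 120) matches t_k.
Telescope: S(n) = s_(n+1) − s_(0) = (n**3 + 12*n**2 + 47*n + 36)/(6*(n**3 + 12*n**2 + 47*n + 60)) − (0) = (n**3 + 12*n**2 + 47*n + 36)/(6*(n**3 + 12*n**2 + 47*n + 60)).

S(n) = (n**3 + 12*n**2 + 47*n + 36)/(6*(n**3 + 12*n**2 + 47*n + 60))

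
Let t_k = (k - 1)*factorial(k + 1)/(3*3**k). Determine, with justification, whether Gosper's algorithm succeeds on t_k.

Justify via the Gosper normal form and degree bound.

The ratio is k*(k + 2)/(3*(k - 1)).
A = k/3 + 2/3, B = 1, C = k - 1.
Key eq: (k/3 + 2/3)·f(k+1) = (1)·f(k) + (k - 1).
Degrees (1,0,1) ⇒ d ≤ 0.
Match coefficients ⇒ f(k) = 3.
Get s_k = R·t_k = factorial(k + 1)/3**k with R(k) = B(k−1)f(k)/C(k) = 3/(k - 1).
Check: Δs_k = (k - 1)*factorial(k + 1)/(3*3**k). ✓

Yes. s_k = factorial(k + 1)/3**k.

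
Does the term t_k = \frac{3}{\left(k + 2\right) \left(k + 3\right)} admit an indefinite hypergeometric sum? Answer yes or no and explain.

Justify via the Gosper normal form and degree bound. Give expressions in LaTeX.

Yes. s_k = \frac{3 k}{2 \left(k + 2\right)}.

t_(k+1)/t_k = (k + 2)/(k + 4).
So A=k + 2 and B=k + 4, with C=1.
f must satisfy (k + 2)·f(k+1) − (k + 3)·f(k) = 1.
d = 1 from the (1,1,0) case.
A polynomial solution: f(k) = k/2.
R(k) = B(k−1)·f(k)/C(k) = k*(k + 3)/2; s_k = R·t_k = 3*k/(2*(k + 2)).
Δs = 3/(k**2 + 5*k + 6), as required.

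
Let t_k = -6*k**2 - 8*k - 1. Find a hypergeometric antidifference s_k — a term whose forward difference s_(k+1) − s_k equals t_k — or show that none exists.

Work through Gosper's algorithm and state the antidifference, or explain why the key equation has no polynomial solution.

s_k = k*(-2*k**2 - k + 2)

t_(k+1)/t_k = (6*k**2 + 20*k + 15)/(6*k**2 + 8*k + 1).
Take A(k)=1, B(k)=1, C(k)=k**2 + 4*k/3 + 1/6.
Key eq: (1)·f(k+1) = (1)·f(k) + (k**2 + 4*k/3 + 1/6).
d = 3 from the (0,0,2) case.
Match coefficients ⇒ f(k) = k*(2*k**2 + k - 2)/6.
Certificate R = B(k−1)f/C = k*(2*k**2 + k - 2)/(6*k**2 + 8*k + 1) gives s_k = k*(-2*k**2 - k + 2).
s_(k+1) − s_k = -6*k**2 - 8*k - 1 = t_k.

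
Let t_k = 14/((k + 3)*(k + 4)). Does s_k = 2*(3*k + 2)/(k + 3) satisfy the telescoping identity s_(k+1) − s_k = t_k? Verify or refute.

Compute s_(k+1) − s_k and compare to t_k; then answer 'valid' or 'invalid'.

valid; difference matches t_k

s_(k+1) = 2*(3*k + 5)/(k + 4)
s_(k+1) − s_k = 14/(k**2 + 7*k + 12)
(s_(k+1) − s_k) − t_k = 0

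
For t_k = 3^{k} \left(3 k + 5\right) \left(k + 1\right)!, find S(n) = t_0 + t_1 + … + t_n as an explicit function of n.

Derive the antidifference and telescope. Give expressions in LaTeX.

S(n) = 3 \cdot 3^{n} \left(n + 2\right)! - 1

Ratio r(k) = 3*(k + 2)*(3*k + 8)/(3*k + 5).
Normal form (A,B,C) = (3*k + 6, 1, k + 5/3).
Set up (3*k + 6)·f(k+1) − (1)·f(k) − (k + 5/3) = 0.
From deg A=1, deg B=0, deg C=1: d=0.
Coefficient equations give f(k) = 1/3.
Get s_k = R·t_k = 3**k*factorial(k + 1) with R(k) = B(k−1)f(k)/C(k) = 1/(3*k + 5).
Check: Δs_k = 3**k*(3*k + 5)*factorial(k + 1). ✓
Telescope: S(n) = s_(n+1) − s_(0) = 3**(n + 1)*factorial(n + 2) − (1) = 3*3**n*factorial(n + 2) - 1.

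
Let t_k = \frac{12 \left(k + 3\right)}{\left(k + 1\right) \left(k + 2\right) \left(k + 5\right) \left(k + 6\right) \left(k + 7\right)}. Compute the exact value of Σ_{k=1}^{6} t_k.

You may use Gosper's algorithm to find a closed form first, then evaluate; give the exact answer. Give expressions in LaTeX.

Σ = 97/2184

t_(k+1)/t_k = (k + 1)*(k + 4)*(k + 5)/((k + 3)**2*(k + 8)).
Normal form (A,B,C) = (k + 1, k + 8, k**3 + 10*k**2 + 33*k + 36).
Set up (k + 1)·f(k+1) − (k + 7)·f(k) − (k**3 + 10*k**2 + 33*k + 36) = 0.
d = 6 from the (1,1,3) case.
Coefficient equations give f(k) = k*(k + 2)*(k + 3)*(k + 4)*(k**2 + 12*k + 41)/90.
So s_k = (B(k−1)f/C)·t_k = (k*(k + 2)*(k + 7)*(k**2 + 12*k + 41)/(90*(k + 3)))·t_k = 2*k*(k**2 + 12*k + 41)/(15*(k**3 + 12*k**2 + 41*k + 30)).
Δs = 12*(k + 3)/(k**5 + 21*k**4 + 163*k**3 + 567*k**2 + 844*k + 420), as required.
Sum = s_(7) − s_(1); s_(7) = 203/1560, s_(1) = 3/35 ⇒ 97/2184.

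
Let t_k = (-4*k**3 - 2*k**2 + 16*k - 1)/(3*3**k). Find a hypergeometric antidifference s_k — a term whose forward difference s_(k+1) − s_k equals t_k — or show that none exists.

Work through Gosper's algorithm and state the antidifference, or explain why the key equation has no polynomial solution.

s_k = (2*k**3 + 4*k**2 - k + 3)/3**k

Step 1: r(k) = (4*k**3 + 14*k**2 - 9)/(3*(4*k**3 + 2*k**2 - 16*k + 1)).
A = 1/3, B = 1, C = k**3 + k**2/2 - 4*k + 1/4.
Need (1/3)·f(k+1) − (1)·f(k) = k**3 + k**2/2 - 4*k + 1/4.
Bound: deg f ≤ 3.
Coefficient equations give f(k) = -3*(2*k**3 + 4*k**2 - k + 3)/4.
Certificate R = B(k−1)f/C = -3*(2*k**3 + 4*k**2 - k + 3)/(4*k**3 + 2*k**2 - 16*k + 1) gives s_k = (2*k**3 + 4*k**2 - k + 3)/3**k.
Verify: (-4*k**3 - 2*k**2 + 16*k - 1)/(3*3**k) matches t_k.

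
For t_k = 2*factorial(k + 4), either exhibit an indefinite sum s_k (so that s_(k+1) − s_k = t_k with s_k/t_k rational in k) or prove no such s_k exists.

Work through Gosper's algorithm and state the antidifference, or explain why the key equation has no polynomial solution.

not Gosper-summable; s_k does not exist

t_(k+1)/t_k = k + 5.
Take A(k)=k + 5, B(k)=1, C(k)=1.
Need (k + 5)·f(k+1) − (1)·f(k) = 1.
d = -1 from the (1,0,0) case.
d = -1 < 0 ⇒ no nonzero polynomial f; not summable.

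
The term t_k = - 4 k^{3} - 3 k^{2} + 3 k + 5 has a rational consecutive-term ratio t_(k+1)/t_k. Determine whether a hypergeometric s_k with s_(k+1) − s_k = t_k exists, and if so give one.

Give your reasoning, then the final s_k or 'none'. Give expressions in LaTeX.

s_k = k \left(- k^{3} + k^{2} + 2 k + 3\right)

Compute t_(k+1)/t_k: get (4*k**3 + 15*k**2 + 15*k - 1)/(4*k**3 + 3*k**2 - 3*k - 5).
Take A(k)=1, B(k)=1, C(k)=k**3 + 3*k**2/4 - 3*k/4 - 5/4.
Key eq: (1)·f(k+1) = (1)·f(k) + (k**3 + 3*k**2/4 - 3*k/4 - 5/4).
d = 4 from the (0,0,3) case.
A polynomial solution: f(k) = k*(k**3 - k**2 - 2*k - 3)/4.
Get s_k = R·t_k = k*(-k**3 + k**2 + 2*k + 3) with R(k) = B(k−1)f(k)/C(k) = k*(k**3 - k**2 - 2*k - 3)/(4*k**3 + 3*k**2 - 3*k - 5).
Check: Δs_k = -4*k**3 - 3*k**2 + 3*k + 5. ✓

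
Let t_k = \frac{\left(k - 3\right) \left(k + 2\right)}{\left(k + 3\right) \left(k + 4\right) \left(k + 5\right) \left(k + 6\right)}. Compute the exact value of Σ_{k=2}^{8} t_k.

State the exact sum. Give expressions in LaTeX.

Step 1: r(k) = (k - 2)*(k + 3)**2/((k - 3)*(k + 2)*(k + 7)).
So A=k + 3 and B=k + 7, with C=k**2 - k - 6.
Set up (k + 3)·f(k+1) − (k + 6)·f(k) − (k**2 - k - 6) = 0.
deg f ≤ 3 (via 1,1,2).
Solving with deg f ≤ 3: f(k) = k*(k**2 - 18*k - 43)/30.
Then R = B(k−1)f/C = k*(k + 6)*(k**2 - 18*k - 43)/(30*(k - 3)*(k + 2)), so s_k = R(k)·t_k = k*(k**2 - 18*k - 43)/(30*(k**3 + 12*k**2 + 47*k + 60)).
s_(k+1) − s_k = (k**2 - k - 6)/(k**4 + 18*k**3 + 119*k**2 + 342*k + 360) = t_k.
Evaluate s at k=9 and k=2: -31/1820 and -1/42; difference 37/5460.

Σ = 37/5460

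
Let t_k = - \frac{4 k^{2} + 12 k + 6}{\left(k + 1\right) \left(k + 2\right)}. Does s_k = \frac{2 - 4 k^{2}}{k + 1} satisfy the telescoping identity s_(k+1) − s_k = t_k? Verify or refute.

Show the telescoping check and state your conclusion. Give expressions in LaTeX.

s_(k+1) = 2*(1 - 2*(k + 1)**2)/(k + 2)
s_(k+1) − s_k = 2*(-2*k**2 - 6*k - 3)/(k**2 + 3*k + 2)
(s_(k+1) − s_k) − t_k = 0

valid; difference matches t_k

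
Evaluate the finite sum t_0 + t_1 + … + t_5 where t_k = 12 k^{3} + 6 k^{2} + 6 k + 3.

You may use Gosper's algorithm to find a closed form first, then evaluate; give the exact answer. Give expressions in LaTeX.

r(k) = (4*k**3 + 14*k**2 + 18*k + 9)/(4*k**3 + 2*k**2 + 2*k + 1) after simplifying.
Normal form (A,B,C) = (1, 1, k**3 + k**2/2 + k/2 + 1/4).
Key eq: (1)·f(k+1) = (1)·f(k) + (k**3 + k**2/2 + k/2 + 1/4).
Degrees (0,0,3) ⇒ d ≤ 4.
A polynomial solution: f(k) = k*(3*k**3 - 4*k**2 + 3*k + 1)/12.
Certificate R = B(k−1)f/C = k*(3*k**3 - 4*k**2 + 3*k + 1)/(3*(2*k + 1)*(2*k**2 + 1)) gives s_k = k*(3*k**3 - 4*k**2 + 3*k + 1).
Check: Δs_k = 12*k**3 + 6*k**2 + 6*k + 3. ✓
Σ_(k=0)^(5) t_k = s_(6) − s_(0) = 3138 − (0) = 3138.

Σ = 3138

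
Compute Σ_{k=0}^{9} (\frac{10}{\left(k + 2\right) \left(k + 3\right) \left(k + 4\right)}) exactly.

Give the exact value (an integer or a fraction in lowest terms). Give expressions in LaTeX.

t_(k+1)/t_k = (k + 2)/(k + 5).
Factor: A=k + 2; B=k + 5; C=1.
Need (k + 2)·f(k+1) − (k + 4)·f(k) = 1.
Degrees (1,1,0) ⇒ d ≤ 2.
Coefficient equations give f(k) = k*(k + 5)/12.
Get s_k = R·t_k = 5*k*(k + 5)/(6*(k + 2)*(k + 3)) with R(k) = B(k−1)f(k)/C(k) = k*(k + 4)*(k + 5)/12.
Δs = 10/(k**3 + 9*k**2 + 26*k + 24), as required.
Σ_(k=0)^(9) t_k = s_(10) − s_(0) = 125/156 − (0) = 125/156.

Σ = 125/156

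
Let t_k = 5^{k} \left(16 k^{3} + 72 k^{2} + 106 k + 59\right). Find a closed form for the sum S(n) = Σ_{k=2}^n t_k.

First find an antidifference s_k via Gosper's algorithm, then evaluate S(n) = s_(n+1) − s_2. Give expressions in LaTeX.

Ratio r(k) = 5*(16*k**3 + 120*k**2 + 298*k + 253)/(16*k**3 + 72*k**2 + 106*k + 59).
Gosper form: A/B · C(k+1)/C(k) with A=5, B=1, C=k**3 + 9*k**2/2 + 53*k/8 + 59/16.
Need (5)·f(k+1) − (1)·f(k) = k**3 + 9*k**2/2 + 53*k/8 + 59/16.
From deg A=0, deg B=0, deg C=3: d=3.
Match coefficients ⇒ f(k) = (4*k**3 + 3*k**2 + 4*k + 1)/16.
So s_k = (B(k−1)f/C)·t_k = ((4*k**3 + 3*k**2 + 4*k + 1)/(16*k**3 + 72*k**2 + 106*k + 59))·t_k = 5**k*(4*k**3 + 3*k**2 + 4*k + 1).
s_(k+1) − s_k = 5**k*(16*k**3 + 72*k**2 + 106*k + 59) = t_k.
s_(n+1) = 5**(n + 1)*(4*n**3 + 15*n**2 + 22*n + 12) and s_(2) = 1325, so S(n) = 20*5**n*n**3 + 75*5**n*n**2 + 110*5**n*n + 60*5**n - 1325.

S(n) = 20 \cdot 5^{n} n^{3} + 75 \cdot 5^{n} n^{2} + 110 \cdot 5^{n} n + 60 \cdot 5^{n} - 1325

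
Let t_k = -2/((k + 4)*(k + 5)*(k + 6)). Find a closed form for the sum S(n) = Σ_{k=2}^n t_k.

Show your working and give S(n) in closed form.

Step 1: r(k) = (k + 4)/(k + 7).
A = k + 4, B = k + 7, C = 1.
f must satisfy (k + 4)·f(k+1) − (k + 6)·f(k) = 1.
deg f ≤ 2 (via 1,1,0).
Match coefficients ⇒ f(k) = k*(k + 9)/40.
R(k) = B(k−1)·f(k)/C(k) = k*(k + 6)*(k + 9)/40; s_k = R·t_k = k*(-k - 9)/(20*(k + 4)*(k + 5)).
Check: Δs_k = -2/(k**3 + 15*k**2 + 74*k + 120). ✓
s_(n+1) = (-n**2 - 11*n - 10)/(20*(n**2 + 11*n + 30)) and s_(2) = -11/420, so S(n) = (-n**2 - 11*n + 12)/(42*(n**2 + 11*n + 30)).

S(n) = (-n**2 - 11*n + 12)/(42*(n**2 + 11*n + 30))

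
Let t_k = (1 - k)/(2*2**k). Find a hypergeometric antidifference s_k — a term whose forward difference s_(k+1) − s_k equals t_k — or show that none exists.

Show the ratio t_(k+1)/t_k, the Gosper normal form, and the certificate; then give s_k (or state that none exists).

s_k = k/2**k

Ratio r(k) = k/(2*(k - 1)).
Normal form (A,B,C) = (1/2, 1, k - 1).
f must satisfy (1/2)·f(k+1) − (1)·f(k) = k - 1.
d = 1 from the (0,0,1) case.
Solve for f: f(k) = -2*k (degree 1 ≤ 1).
R(k) = B(k−1)·f(k)/C(k) = -2*k/(k - 1); s_k = R·t_k = k/2**k.
Verify: (1 - k)/(2*2**k) matches t_k.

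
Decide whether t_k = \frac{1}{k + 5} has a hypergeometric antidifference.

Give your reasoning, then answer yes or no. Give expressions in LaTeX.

The ratio is (k + 5)/(k + 6).
Take A(k)=k + 5, B(k)=k + 6, C(k)=1.
f must satisfy (k + 5)·f(k+1) − (k + 5)·f(k) = 1.
Bound: deg f ≤ 0.
Write f(k) = c0. Then LHS − RHS = -1, requiring -1 = 0: contradictory. No certificate.

No; the coefficient equations for f are inconsistent.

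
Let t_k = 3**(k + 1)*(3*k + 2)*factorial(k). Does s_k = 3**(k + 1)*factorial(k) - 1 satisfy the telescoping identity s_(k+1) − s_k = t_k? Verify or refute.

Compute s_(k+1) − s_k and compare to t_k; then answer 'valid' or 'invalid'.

Valid — Δs_k = t_k.

s_(k+1) = 3**(k + 2)*factorial(k + 1) - 1
s_(k+1) − s_k = 3**(k + 1)*(3*k + 2)*factorial(k)
(s_(k+1) − s_k) − t_k = 0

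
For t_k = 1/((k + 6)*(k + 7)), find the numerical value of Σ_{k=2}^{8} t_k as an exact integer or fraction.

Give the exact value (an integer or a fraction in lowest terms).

Ratio r(k) = (k + 6)/(k + 8).
Gosper form: A/B · C(k+1)/C(k) with A=k + 6, B=k + 8, C=1.
Need (k + 6)·f(k+1) − (k + 7)·f(k) = 1.
From deg A=1, deg B=1, deg C=0: d=1.
A polynomial solution: f(k) = k/6.
R(k) = B(k−1)·f(k)/C(k) = k*(k + 7)/6; s_k = R·t_k = k/(6*(k + 6)).
Verify: 1/(k**2 + 13*k + 42) matches t_k.
Σ_(k=2)^(8) t_k = s_(9) − s_(2) = 1/10 − (1/24) = 7/120.

Σ = 7/120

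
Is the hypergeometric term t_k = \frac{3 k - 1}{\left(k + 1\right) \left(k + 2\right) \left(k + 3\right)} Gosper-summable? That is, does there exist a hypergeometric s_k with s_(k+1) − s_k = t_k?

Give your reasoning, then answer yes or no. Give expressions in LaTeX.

Yes. s_k = \frac{k \left(k - 3\right)}{2 \left(k + 1\right) \left(k + 2\right)}.

r(k) = (k + 1)*(3*k + 2)/((k + 4)*(3*k - 1)) after simplifying.
Factor: A=k + 1; B=k + 4; C=k - 1/3.
Solve (k + 1)·f(k+1) − (k + 3)·f(k) = k - 1/3.
From deg A=1, deg B=1, deg C=1: d=2.
Match coefficients ⇒ f(k) = k*(k - 3)/6.
R(k) = B(k−1)·f(k)/C(k) = k*(k - 3)*(k + 3)/(2*(3*k - 1)); s_k = R·t_k = k*(k - 3)/(2*(k + 1)*(k + 2)).
s_(k+1) − s_k = (3*k - 1)/(k**3 + 6*k**2 + 11*k + 6) = t_k.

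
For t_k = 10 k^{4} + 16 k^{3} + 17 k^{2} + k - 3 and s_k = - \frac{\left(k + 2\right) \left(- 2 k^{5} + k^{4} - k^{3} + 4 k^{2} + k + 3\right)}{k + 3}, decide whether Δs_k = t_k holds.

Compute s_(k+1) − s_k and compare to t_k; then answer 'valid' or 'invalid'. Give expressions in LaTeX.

s_(k+1) = (2*k**6 + 15*k**5 + 44*k**4 + 64*k**3 + 39*k**2 - 6*k - 18)/(k + 4)
s_(k+1) − s_k = 2*(5*k**6 + 39*k**5 + 101*k**4 + 124*k**3 + 76*k**2 - 5*k - 15)/(k**2 + 7*k + 12)
(s_(k+1) − s_k) − t_k = (-8*k**5 - 47*k**4 - 64*k**3 - 56*k**2 - k + 6)/(k**2 + 7*k + 12)

Invalid: residual \frac{- 8 k^{5} - 47 k^{4} - 64 k^{3} - 56 k^{2} - k + 6}{k^{2} + 7 k + 12} ≠ 0.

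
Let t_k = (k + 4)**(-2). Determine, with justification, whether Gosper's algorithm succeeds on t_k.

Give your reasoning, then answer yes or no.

No. Not Gosper-summable.

Step 1: r(k) = (k + 4)**2/(k + 5)**2.
Factor: A=k**2 + 8*k + 16; B=k**2 + 10*k + 25; C=1.
Solve (k**2 + 8*k + 16)·f(k+1) − (k**2 + 8*k + 16)·f(k) = 1.
deg f ≤ 0 (via 2,2,0).
Put f(k) = c0: A·f(k+1) − B(k−1)·f(k) − C = -1; need -1 = 0 — inconsistent ⇒ no f, not summable.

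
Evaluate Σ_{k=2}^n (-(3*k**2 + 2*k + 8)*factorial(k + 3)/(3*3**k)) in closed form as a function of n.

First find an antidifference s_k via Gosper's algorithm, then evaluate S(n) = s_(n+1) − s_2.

S(n) = 80/3 - n*factorial(n + 4)/3**n + factorial(n + 4)/(3*3**n)

Step 1: r(k) = (k + 4)*(2*k + 3*(k + 1)**2 + 10)/(3*(3*k**2 + 2*k + 8)).
So A=k/3 + 4/3 and B=1, with C=k**2 + 2*k/3 + 8/3.
f must satisfy (k/3 + 4/3)·f(k+1) − (1)·f(k) = k**2 + 2*k/3 + 8/3.
From deg A=1, deg B=0, deg C=2: d=1.
Match coefficients ⇒ f(k) = 3*k - 4.
So s_k = (B(k−1)f/C)·t_k = (3*(3*k - 4)/(3*k**2 + 2*k + 8))·t_k = -(3*k - 4)*factorial(k + 3)/3**k.
Δs = -(3*k**2 + 2*k + 8)*factorial(k + 3)/(3*3**k), as required.
Σ_(k=2)^n t_k = s_(n+1) − s_(2) = (-3**(-n - 1)*(3*n - 1)*factorial(n + 4)) − (-80/3), i.e. 80/3 - n*factorial(n + 4)/3**n + factorial(n + 4)/(3*3**n).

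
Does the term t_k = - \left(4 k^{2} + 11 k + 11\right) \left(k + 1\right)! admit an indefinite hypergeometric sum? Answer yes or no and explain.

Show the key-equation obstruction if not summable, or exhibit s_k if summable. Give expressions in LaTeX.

The ratio is (k + 2)*(11*k + 4*(k + 1)**2 + 22)/(4*k**2 + 11*k + 11).
So A=k + 2 and B=1, with C=k**2 + 11*k/4 + 11/4.
f must satisfy (k + 2)·f(k+1) − (1)·f(k) = k**2 + 11*k/4 + 11/4.
Degrees (1,0,2) ⇒ d ≤ 1.
Solving with deg f ≤ 1: f(k) = (4*k + 3)/4.
Get s_k = R·t_k = -(4*k + 3)*factorial(k + 1) with R(k) = B(k−1)f(k)/C(k) = (4*k + 3)/(4*k**2 + 11*k + 11).
Δs = -(4*k**2 + 11*k + 11)*factorial(k + 1), as required.

Yes. s_k = - \left(4 k + 3\right) \left(k + 1\right)!.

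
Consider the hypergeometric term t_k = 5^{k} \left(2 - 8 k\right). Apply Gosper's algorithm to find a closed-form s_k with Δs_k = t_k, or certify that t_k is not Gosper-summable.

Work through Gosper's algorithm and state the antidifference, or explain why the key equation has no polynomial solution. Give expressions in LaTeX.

s_k = 5^{k} \left(3 - 2 k\right)

Step 1: r(k) = 5*(4*k + 3)/(4*k - 1).
Take A(k)=5, B(k)=1, C(k)=k - 1/4.
Solve (5)·f(k+1) − (1)·f(k) = k - 1/4.
Degrees (0,0,1) ⇒ d ≤ 1.
Solve for f: f(k) = (2*k - 3)/8 (degree 1 ≤ 1).
So s_k = (B(k−1)f/C)·t_k = ((2*k - 3)/(2*(4*k - 1)))·t_k = 5**k*(3 - 2*k).
Δs = 5**k*(2 - 8*k), as required.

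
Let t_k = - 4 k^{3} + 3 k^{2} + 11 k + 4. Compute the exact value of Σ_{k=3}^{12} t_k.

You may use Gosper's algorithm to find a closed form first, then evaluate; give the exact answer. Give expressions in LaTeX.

Step 1: r(k) = (4*k**3 + 9*k**2 - 5*k - 14)/(4*k**3 - 3*k**2 - 11*k - 4).
Factor: A=1; B=1; C=k**3 - 3*k**2/4 - 11*k/4 - 1.
Solve (1)·f(k+1) − (1)·f(k) = k**3 - 3*k**2/4 - 11*k/4 - 1.
Bound: deg f ≤ 4.
Solve for f: f(k) = k*(k + 1)*(k**2 - 4*k + 1)/4 (degree 4 ≤ 4).
Then R = B(k−1)f/C = k*(k**2 - 4*k + 1)/(4*k**2 - 7*k - 4), so s_k = R(k)·t_k = k*(-k**3 + 3*k**2 + 3*k - 1).
Δs = -4*k**3 + 3*k**2 + 11*k + 4, as required.
Telescoping: Σ = s_(13) − s_(3) = -21476 − (24) = -21500.

Σ = -21500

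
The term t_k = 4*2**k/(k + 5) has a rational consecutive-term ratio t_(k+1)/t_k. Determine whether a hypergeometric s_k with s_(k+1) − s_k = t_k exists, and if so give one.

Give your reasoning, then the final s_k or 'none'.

none — t_k is not Gosper-summable

The ratio is 2*(k + 5)/(k + 6).
A = 2*k + 10, B = k + 6, C = 1.
f must satisfy (2*k + 10)·f(k+1) − (k + 5)·f(k) = 1.
d = -1 from the (1,1,0) case.
Bound -1 < 0, so the key equation has no polynomial solution.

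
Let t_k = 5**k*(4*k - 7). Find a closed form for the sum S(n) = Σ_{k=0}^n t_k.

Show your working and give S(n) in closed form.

t_(k+1)/t_k = 5*(4*k - 3)/(4*k - 7).
Gosper form: A/B · C(k+1)/C(k) with A=5, B=1, C=k - 7/4.
Key eq: (5)·f(k+1) = (1)·f(k) + (k - 7/4).
From deg A=0, deg B=0, deg C=1: d=1.
Match coefficients ⇒ f(k) = (k - 3)/4.
Get s_k = R·t_k = 5**k*(k - 3) with R(k) = B(k−1)f(k)/C(k) = (k - 3)/(4*k - 7).
Δs = 5**k*(4*k - 7), as required.
Telescope: S(n) = s_(n+1) − s_(0) = 5**(n + 1)*(n - 2) − (-3) = 5*5**n*n - 10*5**n + 3.

S(n) = 5*5**n*n - 10*5**n + 3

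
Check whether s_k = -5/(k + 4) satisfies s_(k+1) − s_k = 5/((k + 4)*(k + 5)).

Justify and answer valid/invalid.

s_(k+1) = -5/(k + 5)
s_(k+1) − s_k = 5/((k + 4)*(k + 5))
(s_(k+1) − s_k) − t_k = 0

Valid — Δs_k = t_k.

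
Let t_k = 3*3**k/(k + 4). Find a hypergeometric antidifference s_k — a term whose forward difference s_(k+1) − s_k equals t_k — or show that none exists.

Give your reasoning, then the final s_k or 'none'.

none — t_k is not Gosper-summable

t_(k+1)/t_k = 3*(k + 4)/(k + 5).
Gosper form: A/B · C(k+1)/C(k) with A=3*k + 12, B=k + 5, C=1.
Set up (3*k + 12)·f(k+1) − (k + 4)·f(k) − (1) = 0.
Degrees (1,1,0) ⇒ d ≤ -1.
deg f ≤ -1 is impossible — no certificate.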